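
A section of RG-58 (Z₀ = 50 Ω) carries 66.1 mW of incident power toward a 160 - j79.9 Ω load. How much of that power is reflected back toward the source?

|Γ| = |(110 − j79.9)/(210 − j79.9)| = 0.605
|Γ|² = 0.366
P_refl = |Γ|²·P_inc = 24.2 mW, P_del = (1 − |Γ|²)·P_inc = 41.9 mW

P_reflected ≈ 24.2 mW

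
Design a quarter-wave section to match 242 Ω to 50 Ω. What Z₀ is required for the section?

Z_qwt ≈ 110 Ω

Z_qwt = √(Z_0·R_L) = √(50 × 242) = √12100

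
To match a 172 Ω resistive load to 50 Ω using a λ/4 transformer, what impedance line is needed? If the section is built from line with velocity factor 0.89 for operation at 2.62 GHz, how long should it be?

Z_qwt = √(Z_0·R_L) = √(50 × 172) = √8600
λ = 0.89·c/f = 0.102 m, so l = λ/4 = 0.0255 m

Z_qwt ≈ 92.7 Ω; length ≈ 2.55 cm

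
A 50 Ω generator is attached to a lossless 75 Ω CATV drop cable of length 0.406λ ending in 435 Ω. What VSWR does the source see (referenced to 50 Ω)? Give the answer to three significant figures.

βl = 2π × 0.406 = 146°
tan(βl) = -0.67
Z_in = Z_0·(Z_L + jZ_0·tanβl)/(Z_0 + jZ_L·tanβl) = 39.1 + j102 Ω
Γ_s = (Z_in − Z_s)/(Z_in + Z_s) = (-10.9 + j102)/(89.1 + j102), |Γ_s| = 0.757
VSWR = (1 + |Γ_s|)/(1 − |Γ_s|)

VSWR ≈ 7.22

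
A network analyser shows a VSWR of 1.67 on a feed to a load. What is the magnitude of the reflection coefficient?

|Γ| ≈ 0.251

|Γ| = (S − 1)/(S + 1) = (1.67 − 1)/(1.67 + 1) = 0.67/2.67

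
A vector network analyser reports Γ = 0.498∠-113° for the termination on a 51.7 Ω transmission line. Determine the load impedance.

Z_L ≈ 23.7 − j29 Ω

Z_L = Z_0·(1 + Γ)/(1 − Γ) = 51.7·(0.805 − j0.458)/(1.19 + j0.458)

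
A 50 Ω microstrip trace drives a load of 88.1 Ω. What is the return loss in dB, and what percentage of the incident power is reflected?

RL ≈ 11.2 dB; 7.61% of incident power reflected

Γ = (88.1 − 50)/(88.1 + 50) = 0.276
RL = −20·log₁₀(0.276) = 11.2 dB
P_refl/P_inc = |Γ|² = 0.0761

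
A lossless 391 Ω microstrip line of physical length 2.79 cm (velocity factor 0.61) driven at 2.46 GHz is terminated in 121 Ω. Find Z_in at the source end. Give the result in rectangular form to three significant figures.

Z_in ≈ 221 − j322 Ω

λ = v/f = 0.61·c / 2.46 GHz = 0.0744 m
βl = 2π·l/λ = 2π × 0.375 = 135°
tan(βl) = tan(135°) = -0.999
Z_in = Z_0·(Z_L + jZ_0·tanβl)/(Z_0 + jZ_L·tanβl)
     = 391·(121 − j391)/(391 − j121)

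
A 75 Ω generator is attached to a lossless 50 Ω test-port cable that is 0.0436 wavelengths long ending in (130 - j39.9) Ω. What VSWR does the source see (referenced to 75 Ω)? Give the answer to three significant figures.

VSWR ≈ 2.33

βl = 2π × 0.0436 = 15.7°
tan(βl) = 0.281
Z_in = Z_0·(Z_L + jZ_0·tanβl)/(Z_0 + jZ_L·tanβl) = 69 − j62.3 Ω
Γ_s = (Z_in − Z_s)/(Z_in + Z_s) = (-5.99 − j62.3)/(144 − j62.3), |Γ_s| = 0.399
VSWR = (1 + |Γ_s|)/(1 − |Γ_s|)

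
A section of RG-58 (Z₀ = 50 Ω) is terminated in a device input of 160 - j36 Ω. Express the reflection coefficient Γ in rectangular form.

Γ = (Z_L − Z_0)/(Z_L + Z_0) = (110 − j36)/(210 − j36)

Γ ≈ 0.537 − j0.0793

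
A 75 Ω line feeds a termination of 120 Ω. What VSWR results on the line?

Γ = (120 − 75)/(120 + 75) = 0.231
VSWR = (1 + 0.231)/(1 − 0.231)

VSWR ≈ 1.6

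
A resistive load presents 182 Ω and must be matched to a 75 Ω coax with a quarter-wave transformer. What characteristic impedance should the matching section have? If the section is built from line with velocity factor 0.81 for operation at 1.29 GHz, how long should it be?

Z_qwt = √(Z_0·R_L) = √(75 × 182) = √13650
λ = 0.81·c/f = 0.188 m, so l = λ/4 = 0.0471 m

Z_qwt ≈ 117 Ω; length ≈ 4.71 cm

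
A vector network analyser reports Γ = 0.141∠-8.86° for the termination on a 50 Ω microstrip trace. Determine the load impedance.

Z_L ≈ 66.1 − j2.93 Ω

Z_L = Z_0·(1 + Γ)/(1 − Γ) = 50·(1.14 − j0.0217)/(0.861 + j0.0217)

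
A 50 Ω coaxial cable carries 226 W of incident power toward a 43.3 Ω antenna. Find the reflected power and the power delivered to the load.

Γ = (43.3 − 50)/(43.3 + 50) = -0.0718
|Γ|² = 0.00516
P_refl = |Γ|²·P_inc = 1.17 W, P_del = (1 − |Γ|²)·P_inc = 225 W

P_reflected ≈ 1.17 W; P_delivered ≈ 225 W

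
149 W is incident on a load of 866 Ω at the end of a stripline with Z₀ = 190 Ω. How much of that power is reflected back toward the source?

Γ = (866 − 190)/(866 + 190) = 0.64
|Γ|² = 0.41
P_refl = |Γ|²·P_inc = 61.1 W, P_del = (1 − |Γ|²)·P_inc = 87.9 W

P_reflected ≈ 61.1 W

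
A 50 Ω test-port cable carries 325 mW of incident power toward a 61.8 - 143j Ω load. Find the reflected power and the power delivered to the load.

|Γ| = |(11.8 − j143)/(111.8 − j143)| = 0.79
|Γ|² = 0.625
P_refl = |Γ|²·P_inc = 203 mW, P_del = (1 − |Γ|²)·P_inc = 122 mW

P_reflected ≈ 203 mW; P_delivered ≈ 122 mW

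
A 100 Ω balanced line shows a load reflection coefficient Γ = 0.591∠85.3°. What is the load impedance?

Z_L = Z_0·(1 + Γ)/(1 − Γ) = 100·(1.05 + j0.589)/(0.952 − j0.589)

Z_L ≈ 52 + j94.1 Ω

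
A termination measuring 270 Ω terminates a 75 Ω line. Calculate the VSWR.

VSWR ≈ 3.6

For a purely resistive load, VSWR = R_L/Z_0 or Z_0/R_L (whichever > 1) = 270/75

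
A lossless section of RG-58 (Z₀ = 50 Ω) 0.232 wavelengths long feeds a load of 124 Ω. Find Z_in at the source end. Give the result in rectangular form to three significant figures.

βl = 2π × 0.232 = 83.5°
tan(βl) = tan(83.5°) = 8.8
Z_in = Z_0·(Z_L + jZ_0·tanβl)/(Z_0 + jZ_L·tanβl)
     = 50·(124 + j440)/(50 + j1090)

Z_in ≈ 20.4 − j4.75 Ω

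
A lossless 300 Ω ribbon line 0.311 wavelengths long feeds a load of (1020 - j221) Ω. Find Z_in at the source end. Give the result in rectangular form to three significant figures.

Z_in ≈ 102 + j131 Ω

βl = 2π × 0.311 = 112°
tan(βl) = tan(112°) = -2.48
Z_in = Z_0·(Z_L + jZ_0·tanβl)/(Z_0 + jZ_L·tanβl)
     = 300·(1020 − j965)/(-248 − j2530)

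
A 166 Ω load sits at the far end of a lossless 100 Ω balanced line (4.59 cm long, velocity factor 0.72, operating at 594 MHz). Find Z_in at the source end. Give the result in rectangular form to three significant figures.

λ = v/f = 0.72·c / 594 MHz = 0.364 m
βl = 2π·l/λ = 2π × 0.126 = 45.4°
tan(βl) = tan(45.4°) = 1.02
Z_in = Z_0·(Z_L + jZ_0·tanβl)/(Z_0 + jZ_L·tanβl)
     = 100·(166 + j102)/(100 + j169)

Z_in ≈ 87.8 − j46.4 Ω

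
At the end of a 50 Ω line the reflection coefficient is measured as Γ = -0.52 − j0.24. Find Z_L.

Z_L = Z_0·(1 + Γ)/(1 − Γ) = 50·(0.48 − j0.24)/(1.52 + j0.24)

Z_L ≈ 14.2 − j10.1 Ω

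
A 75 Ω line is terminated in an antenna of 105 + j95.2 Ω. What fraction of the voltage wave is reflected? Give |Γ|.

Γ = (Z_L − Z_0)/(Z_L + Z_0) = (30 + j95.2)/(180 + j95.2)
|Γ| = 99.8/204

|Γ| ≈ 0.49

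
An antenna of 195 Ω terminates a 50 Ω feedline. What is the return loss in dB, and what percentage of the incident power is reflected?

RL ≈ 4.56 dB; 35% of incident power reflected

Γ = (195 − 50)/(195 + 50) = 0.592
RL = −20·log₁₀(0.592) = 4.56 dB
P_refl/P_inc = |Γ|² = 0.35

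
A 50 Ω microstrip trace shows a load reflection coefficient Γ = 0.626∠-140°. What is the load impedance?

Z_L = Z_0·(1 + Γ)/(1 − Γ) = 50·(0.52 − j0.402)/(1.48 + j0.402)

Z_L ≈ 12.9 − j17.1 Ω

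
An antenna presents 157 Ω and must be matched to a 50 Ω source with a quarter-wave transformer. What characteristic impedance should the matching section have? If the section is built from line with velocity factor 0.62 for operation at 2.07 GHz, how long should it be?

Z_qwt ≈ 88.6 Ω; length ≈ 2.25 cm

Z_qwt = √(Z_0·R_L) = √(50 × 157) = √7850
λ = 0.62·c/f = 0.0899 m, so l = λ/4 = 0.0225 m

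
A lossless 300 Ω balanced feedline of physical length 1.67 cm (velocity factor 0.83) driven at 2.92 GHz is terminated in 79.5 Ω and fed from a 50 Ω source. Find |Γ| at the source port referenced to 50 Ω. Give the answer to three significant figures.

λ = v/f = 0.83·c / 2.92 GHz = 0.0853 m
βl = 2π·l/λ = 2π × 0.196 = 70.5°
tan(βl) = 2.82
Z_in = Z_0·(Z_L + jZ_0·tanβl)/(Z_0 + jZ_L·tanβl) = 457 + j505 Ω
Γ_s = (Z_in − Z_s)/(Z_in + Z_s) = (407 + j505)/(507 + j505), |Γ_s| = 0.906

|Γ| ≈ 0.906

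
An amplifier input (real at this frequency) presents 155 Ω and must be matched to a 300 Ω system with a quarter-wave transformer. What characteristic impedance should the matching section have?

Z_qwt = √(Z_0·R_L) = √(300 × 155) = √46500

Z_qwt ≈ 216 Ω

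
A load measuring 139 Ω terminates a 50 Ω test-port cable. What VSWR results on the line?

Γ = (139 − 50)/(139 + 50) = 0.471
VSWR = (1 + 0.471)/(1 − 0.471)

VSWR ≈ 2.78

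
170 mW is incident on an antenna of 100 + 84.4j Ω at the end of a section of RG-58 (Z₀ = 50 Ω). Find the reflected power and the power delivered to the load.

P_reflected ≈ 55.2 mW; P_delivered ≈ 115 mW

|Γ| = |(50 + j84.4)/(150 + j84.4)| = 0.57
|Γ|² = 0.325
P_refl = |Γ|²·P_inc = 55.2 mW, P_del = (1 − |Γ|²)·P_inc = 115 mW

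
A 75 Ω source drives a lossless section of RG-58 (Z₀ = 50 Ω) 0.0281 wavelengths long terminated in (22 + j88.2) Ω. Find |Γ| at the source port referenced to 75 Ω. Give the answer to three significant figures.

|Γ| ≈ 0.758

βl = 2π × 0.0281 = 10.1°
tan(βl) = 0.178
Z_in = Z_0·(Z_L + jZ_0·tanβl)/(Z_0 + jZ_L·tanβl) = 47.7 + j136 Ω
Γ_s = (Z_in − Z_s)/(Z_in + Z_s) = (-27.3 + j136)/(123 + j136), |Γ_s| = 0.758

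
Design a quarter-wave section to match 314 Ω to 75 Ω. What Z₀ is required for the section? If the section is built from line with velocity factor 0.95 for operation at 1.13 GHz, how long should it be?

Z_qwt = √(Z_0·R_L) = √(75 × 314) = √23550
λ = 0.95·c/f = 0.252 m, so l = λ/4 = 0.0631 m

Z_qwt ≈ 153 Ω; length ≈ 6.31 cm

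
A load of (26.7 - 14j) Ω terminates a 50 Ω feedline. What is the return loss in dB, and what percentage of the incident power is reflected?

RL ≈ 9.15 dB; 12.2% of incident power reflected

Γ = (-23.3 − j14)/(76.7 − j14), |Γ| = 0.349
RL = −20·log₁₀(0.349) = 9.15 dB
P_refl/P_inc = |Γ|² = 0.122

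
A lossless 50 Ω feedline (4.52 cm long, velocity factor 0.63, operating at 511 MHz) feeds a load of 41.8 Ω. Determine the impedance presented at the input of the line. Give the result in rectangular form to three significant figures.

Z_in ≈ 48.9 + j8.8 Ω

λ = v/f = 0.63·c / 511 MHz = 0.37 m
βl = 2π·l/λ = 2π × 0.122 = 44°
tan(βl) = tan(44°) = 0.966
Z_in = Z_0·(Z_L + jZ_0·tanβl)/(Z_0 + jZ_L·tanβl)
     = 50·(41.8 + j48.3)/(50 + j40.4)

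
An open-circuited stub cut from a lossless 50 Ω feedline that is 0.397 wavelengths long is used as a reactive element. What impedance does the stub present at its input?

Z_in ≈ +j66.2 Ω

βl = 2π × 0.397 = 143°
tan(βl) = -0.756
For an open-circuited stub, Z_in = −jZ_0·cot(βl) = −jZ_0/tan(βl)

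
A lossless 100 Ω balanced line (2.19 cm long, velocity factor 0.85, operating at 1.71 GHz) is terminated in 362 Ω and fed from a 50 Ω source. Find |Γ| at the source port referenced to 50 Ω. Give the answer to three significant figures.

|Γ| ≈ 0.595

λ = v/f = 0.85·c / 1.71 GHz = 0.149 m
βl = 2π·l/λ = 2π × 0.147 = 52.9°
tan(βl) = 1.32
Z_in = Z_0·(Z_L + jZ_0·tanβl)/(Z_0 + jZ_L·tanβl) = 41.6 − j67 Ω
Γ_s = (Z_in − Z_s)/(Z_in + Z_s) = (-8.36 − j67)/(91.6 − j67), |Γ_s| = 0.595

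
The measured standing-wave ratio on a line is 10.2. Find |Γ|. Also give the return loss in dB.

|Γ| = (S − 1)/(S + 1) = (10.2 − 1)/(10.2 + 1) = 9.2/11.2
RL = −20·log₁₀|Γ| = −20·log₁₀(0.821)

|Γ| ≈ 0.821; return loss ≈ 1.71 dB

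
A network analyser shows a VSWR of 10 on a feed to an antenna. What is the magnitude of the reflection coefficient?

|Γ| ≈ 0.818

|Γ| = (S − 1)/(S + 1) = (10 − 1)/(10 + 1) = 9/11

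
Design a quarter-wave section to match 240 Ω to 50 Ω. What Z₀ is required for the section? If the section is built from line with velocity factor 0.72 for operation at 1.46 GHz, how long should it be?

Z_qwt ≈ 110 Ω; length ≈ 3.7 cm

Z_qwt = √(Z_0·R_L) = √(50 × 240) = √12000
λ = 0.72·c/f = 0.148 m, so l = λ/4 = 0.037 m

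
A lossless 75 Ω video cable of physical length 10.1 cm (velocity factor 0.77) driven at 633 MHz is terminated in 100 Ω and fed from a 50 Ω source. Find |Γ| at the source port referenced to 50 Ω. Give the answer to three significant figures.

λ = v/f = 0.77·c / 633 MHz = 0.365 m
βl = 2π·l/λ = 2π × 0.277 = 99.6°
tan(βl) = -5.89
Z_in = Z_0·(Z_L + jZ_0·tanβl)/(Z_0 + jZ_L·tanβl) = 56.9 + j5.48 Ω
Γ_s = (Z_in − Z_s)/(Z_in + Z_s) = (6.95 + j5.48)/(107 + j5.48), |Γ_s| = 0.0826

|Γ| ≈ 0.0826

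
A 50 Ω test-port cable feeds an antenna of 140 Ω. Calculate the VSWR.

VSWR ≈ 2.8

Γ = (140 − 50)/(140 + 50) = 0.474
VSWR = (1 + 0.474)/(1 − 0.474)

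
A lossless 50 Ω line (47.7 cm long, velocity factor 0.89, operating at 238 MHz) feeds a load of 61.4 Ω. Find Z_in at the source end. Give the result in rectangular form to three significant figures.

λ = v/f = 0.89·c / 238 MHz = 1.12 m
βl = 2π·l/λ = 2π × 0.425 = 153°
tan(βl) = tan(153°) = -0.508
Z_in = Z_0·(Z_L + jZ_0·tanβl)/(Z_0 + jZ_L·tanβl)
     = 50·(61.4 − j25.4)/(50 − j31.2)

Z_in ≈ 55.6 + j9.29 Ω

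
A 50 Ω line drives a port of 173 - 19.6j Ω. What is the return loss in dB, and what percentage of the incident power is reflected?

Γ = (123 − j19.6)/(223 − j19.6), |Γ| = 0.556
RL = −20·log₁₀(0.556) = 5.09 dB
P_refl/P_inc = |Γ|² = 0.31

RL ≈ 5.09 dB; 31% of incident power reflected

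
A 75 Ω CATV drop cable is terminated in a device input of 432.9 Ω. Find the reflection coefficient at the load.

Γ = 0.705

Γ = (Z_L − Z_0)/(Z_L + Z_0) = (432.9 − 75)/(432.9 + 75) = 357.9/507.9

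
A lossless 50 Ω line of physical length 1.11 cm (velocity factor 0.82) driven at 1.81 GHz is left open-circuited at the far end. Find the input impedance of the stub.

λ = v/f = 0.82·c / 1.81 GHz = 0.136 m
βl = 2π·l/λ = 2π × 0.0817 = 29.4°
tan(βl) = 0.564
For an open-circuited stub, Z_in = −jZ_0·cot(βl) = −jZ_0/tan(βl)

Z_in ≈ −j88.7 Ω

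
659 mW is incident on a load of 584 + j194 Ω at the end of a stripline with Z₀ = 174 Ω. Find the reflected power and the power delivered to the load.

|Γ| = |(410 + j194)/(758 + j194)| = 0.58
|Γ|² = 0.336
P_refl = |Γ|²·P_inc = 221 mW, P_del = (1 − |Γ|²)·P_inc = 438 mW

P_reflected ≈ 221 mW; P_delivered ≈ 438 mW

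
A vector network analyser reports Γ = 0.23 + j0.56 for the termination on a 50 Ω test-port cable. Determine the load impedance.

Z_L = Z_0·(1 + Γ)/(1 − Γ) = 50·(1.23 + j0.56)/(0.77 − j0.56)

Z_L ≈ 34.9 + j61.8 Ω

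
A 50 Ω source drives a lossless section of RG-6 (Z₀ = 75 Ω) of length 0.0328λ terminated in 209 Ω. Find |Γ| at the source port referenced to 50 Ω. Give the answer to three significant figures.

βl = 2π × 0.0328 = 11.8°
tan(βl) = 0.209
Z_in = Z_0·(Z_L + jZ_0·tanβl)/(Z_0 + jZ_L·tanβl) = 163 − j79.2 Ω
Γ_s = (Z_in − Z_s)/(Z_in + Z_s) = (113 − j79.2)/(213 − j79.2), |Γ_s| = 0.607

|Γ| ≈ 0.607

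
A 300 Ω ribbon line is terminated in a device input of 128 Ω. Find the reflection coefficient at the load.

Γ = -0.402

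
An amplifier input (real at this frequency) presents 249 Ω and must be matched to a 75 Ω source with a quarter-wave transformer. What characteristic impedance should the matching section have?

Z_qwt ≈ 137 Ω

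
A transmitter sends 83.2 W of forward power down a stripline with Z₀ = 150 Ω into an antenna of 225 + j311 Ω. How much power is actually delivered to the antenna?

|Γ| = |(75 + j311)/(375 + j311)| = 0.657
|Γ|² = 0.431
P_refl = |Γ|²·P_inc = 35.9 W, P_del = (1 − |Γ|²)·P_inc = 47.3 W

P_delivered ≈ 47.3 W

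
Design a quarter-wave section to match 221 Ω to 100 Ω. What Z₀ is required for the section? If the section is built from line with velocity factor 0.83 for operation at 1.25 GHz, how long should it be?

Z_qwt ≈ 149 Ω; length ≈ 4.98 cm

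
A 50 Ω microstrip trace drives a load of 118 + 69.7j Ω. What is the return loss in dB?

Γ = (68 + j69.7)/(168 + j69.7), |Γ| = 0.535
RL = −20·log₁₀|Γ| = −20·log₁₀(0.535)

RL ≈ 5.43 dB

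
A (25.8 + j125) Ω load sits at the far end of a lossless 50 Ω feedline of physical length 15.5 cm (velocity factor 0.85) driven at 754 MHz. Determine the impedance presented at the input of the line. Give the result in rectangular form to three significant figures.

Z_in ≈ 9.85 + j67.6 Ω

λ = v/f = 0.85·c / 754 MHz = 0.338 m
βl = 2π·l/λ = 2π × 0.458 = 165°
tan(βl) = tan(165°) = -0.268
Z_in = Z_0·(Z_L + jZ_0·tanβl)/(Z_0 + jZ_L·tanβl)
     = 50·(25.8 + j112)/(83.5 − j6.92)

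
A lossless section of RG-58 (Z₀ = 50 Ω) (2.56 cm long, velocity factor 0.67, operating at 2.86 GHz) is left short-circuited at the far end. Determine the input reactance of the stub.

λ = v/f = 0.67·c / 2.86 GHz = 0.0703 m
βl = 2π·l/λ = 2π × 0.364 = 131°
tan(βl) = -1.14
For a short-circuited stub, Z_in = jZ_0·tan(βl)

X_in ≈ -57.2 Ω (capacitive)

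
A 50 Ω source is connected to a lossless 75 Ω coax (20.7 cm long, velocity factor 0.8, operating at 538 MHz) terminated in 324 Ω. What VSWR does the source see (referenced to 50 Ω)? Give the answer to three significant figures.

λ = v/f = 0.8·c / 538 MHz = 0.446 m
βl = 2π·l/λ = 2π × 0.464 = 167°
tan(βl) = -0.23
Z_in = Z_0·(Z_L + jZ_0·tanβl)/(Z_0 + jZ_L·tanβl) = 172 + j153 Ω
Γ_s = (Z_in − Z_s)/(Z_in + Z_s) = (122 + j153)/(222 + j153), |Γ_s| = 0.726
VSWR = (1 + |Γ_s|)/(1 − |Γ_s|)

VSWR ≈ 6.3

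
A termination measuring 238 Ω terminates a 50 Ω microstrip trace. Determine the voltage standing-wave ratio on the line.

VSWR ≈ 4.76

Γ = (238 − 50)/(238 + 50) = 0.653
VSWR = (1 + 0.653)/(1 − 0.653)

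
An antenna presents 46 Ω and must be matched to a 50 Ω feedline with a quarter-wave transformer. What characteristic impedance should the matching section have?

Z_qwt ≈ 48 Ω

Z_qwt = √(Z_0·R_L) = √(50 × 46) = √2300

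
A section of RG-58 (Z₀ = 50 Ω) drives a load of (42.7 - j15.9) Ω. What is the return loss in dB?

RL ≈ 14.6 dB

Γ = (-7.3 − j15.9)/(92.7 − j15.9), |Γ| = 0.186
RL = −20·log₁₀|Γ| = −20·log₁₀(0.186)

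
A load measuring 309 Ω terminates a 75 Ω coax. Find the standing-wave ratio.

Γ = (309 − 75)/(309 + 75) = 0.609
VSWR = (1 + 0.609)/(1 − 0.609)

VSWR ≈ 4.12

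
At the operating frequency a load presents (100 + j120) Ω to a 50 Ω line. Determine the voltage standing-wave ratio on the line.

Γ = (Z_L − Z_0)/(Z_L + Z_0) = (50 + j120)/(150 + j120)
|Γ| = 130/192 = 0.677
VSWR = (1 + |Γ|)/(1 − |Γ|) = 1.68/0.323

VSWR ≈ 5.19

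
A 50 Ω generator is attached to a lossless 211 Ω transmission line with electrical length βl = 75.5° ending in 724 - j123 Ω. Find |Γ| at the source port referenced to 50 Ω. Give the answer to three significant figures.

tan(βl) = 3.87
Z_in = Z_0·(Z_L + jZ_0·tanβl)/(Z_0 + jZ_L·tanβl) = 61.9 − j39.4 Ω
Γ_s = (Z_in − Z_s)/(Z_in + Z_s) = (11.9 − j39.4)/(112 − j39.4), |Γ_s| = 0.347

|Γ| ≈ 0.347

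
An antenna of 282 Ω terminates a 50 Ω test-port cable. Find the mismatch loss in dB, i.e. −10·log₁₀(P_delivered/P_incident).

Γ = (282 − 50)/(282 + 50) = 0.699
|Γ|² = 0.488, so P_del/P_inc = 1 − |Γ|² = 0.512
ML = −10·log₁₀(1 − |Γ|²)

mismatch loss ≈ 2.91 dB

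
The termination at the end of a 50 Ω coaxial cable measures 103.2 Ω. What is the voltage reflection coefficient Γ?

Γ = (Z_L − Z_0)/(Z_L + Z_0) = (103.2 − 50)/(103.2 + 50) = 53.2/153.2

Γ = 0.347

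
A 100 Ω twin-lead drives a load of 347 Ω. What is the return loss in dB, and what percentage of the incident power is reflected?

Γ = (347 − 100)/(347 + 100) = 0.553
RL = −20·log₁₀(0.553) = 5.15 dB
P_refl/P_inc = |Γ|² = 0.305

RL ≈ 5.15 dB; 30.5% of incident power reflected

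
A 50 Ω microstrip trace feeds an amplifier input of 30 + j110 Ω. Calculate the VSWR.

Γ = (Z_L − Z_0)/(Z_L + Z_0) = (-20 + j110)/(80 + j110)
|Γ| = 112/136 = 0.822
VSWR = (1 + |Γ|)/(1 − |Γ|) = 1.82/0.178

VSWR ≈ 10.2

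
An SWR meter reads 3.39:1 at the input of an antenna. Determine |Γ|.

|Γ| ≈ 0.544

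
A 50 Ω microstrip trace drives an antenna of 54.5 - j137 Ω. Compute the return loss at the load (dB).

Γ = (4.5 − j137)/(104.5 − j137), |Γ| = 0.796
RL = −20·log₁₀|Γ| = −20·log₁₀(0.796)

RL ≈ 1.99 dB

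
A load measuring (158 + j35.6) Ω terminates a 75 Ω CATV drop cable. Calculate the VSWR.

Γ = (Z_L − Z_0)/(Z_L + Z_0) = (83 + j35.6)/(233 + j35.6)
|Γ| = 90.3/236 = 0.383
VSWR = (1 + |Γ|)/(1 − |Γ|) = 1.38/0.617

VSWR ≈ 2.24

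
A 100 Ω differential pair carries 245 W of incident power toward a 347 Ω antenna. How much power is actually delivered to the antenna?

Γ = (347 − 100)/(347 + 100) = 0.553
|Γ|² = 0.305
P_refl = |Γ|²·P_inc = 74.8 W, P_del = (1 − |Γ|²)·P_inc = 170 W

P_delivered ≈ 170 W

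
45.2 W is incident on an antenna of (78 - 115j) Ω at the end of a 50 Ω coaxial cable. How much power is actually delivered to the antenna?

P_delivered ≈ 23.8 W

|Γ| = |(28 − j115)/(128 − j115)| = 0.688
|Γ|² = 0.473
P_refl = |Γ|²·P_inc = 21.4 W, P_del = (1 − |Γ|²)·P_inc = 23.8 W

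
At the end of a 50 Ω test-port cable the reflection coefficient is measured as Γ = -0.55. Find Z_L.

Z_L = Z_0·(1 + Γ)/(1 − Γ) = 50·(0.45)/(1.55)

Z_L ≈ 14.5 Ω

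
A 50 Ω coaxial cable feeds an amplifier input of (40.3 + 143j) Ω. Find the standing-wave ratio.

Γ = (Z_L − Z_0)/(Z_L + Z_0) = (-9.7 + j143)/(90.3 + j143)
|Γ| = 143/169 = 0.847
VSWR = (1 + |Γ|)/(1 − |Γ|) = 1.85/0.153

VSWR ≈ 12.1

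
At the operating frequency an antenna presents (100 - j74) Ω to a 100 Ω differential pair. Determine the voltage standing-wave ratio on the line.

VSWR ≈ 2.06

Γ = (Z_L − Z_0)/(Z_L + Z_0) = (0 − j74)/(200 − j74)
|Γ| = 74/213 = 0.347
VSWR = (1 + |Γ|)/(1 − |Γ|) = 1.35/0.653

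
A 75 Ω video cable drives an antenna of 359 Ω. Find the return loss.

Γ = (359 − 75)/(359 + 75) = 0.654
RL = −20·log₁₀|Γ| = −20·log₁₀(0.654)

RL ≈ 3.68 dB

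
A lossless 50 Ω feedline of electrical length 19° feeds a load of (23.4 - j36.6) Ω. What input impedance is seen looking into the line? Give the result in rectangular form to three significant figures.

tan(βl) = tan(19°) = 0.344
Z_in = Z_0·(Z_L + jZ_0·tanβl)/(Z_0 + jZ_L·tanβl)
     = 50·(23.4 − j19.4)/(62.6 + j8.06)

Z_in ≈ 16.4 − j17.6 Ω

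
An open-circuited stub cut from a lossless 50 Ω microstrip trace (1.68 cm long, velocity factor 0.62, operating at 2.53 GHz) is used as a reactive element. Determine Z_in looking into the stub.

λ = v/f = 0.62·c / 2.53 GHz = 0.0735 m
βl = 2π·l/λ = 2π × 0.229 = 82.3°
tan(βl) = 7.36
For an open-circuited stub, Z_in = −jZ_0·cot(βl) = −jZ_0/tan(βl)

Z_in ≈ −j6.79 Ω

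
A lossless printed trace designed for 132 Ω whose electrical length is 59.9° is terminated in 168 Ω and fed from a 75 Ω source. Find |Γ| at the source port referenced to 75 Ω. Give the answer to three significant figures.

tan(βl) = 1.73
Z_in = Z_0·(Z_L + jZ_0·tanβl)/(Z_0 + jZ_L·tanβl) = 115 − j24.2 Ω
Γ_s = (Z_in − Z_s)/(Z_in + Z_s) = (39.8 − j24.2)/(190 − j24.2), |Γ_s| = 0.243

|Γ| ≈ 0.243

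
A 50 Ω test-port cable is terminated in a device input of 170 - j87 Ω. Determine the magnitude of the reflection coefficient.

Γ = (Z_L − Z_0)/(Z_L + Z_0) = (120 − j87)/(220 − j87)
|Γ| = 148/237

|Γ| ≈ 0.627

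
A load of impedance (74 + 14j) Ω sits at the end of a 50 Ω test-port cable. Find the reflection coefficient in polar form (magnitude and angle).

Γ = (Z_L − Z_0)/(Z_L + Z_0) = (24 + j14)/(124 + j14)
|Γ| = 27.8/125 = 0.223

Γ ≈ 0.223 ∠ 23.8°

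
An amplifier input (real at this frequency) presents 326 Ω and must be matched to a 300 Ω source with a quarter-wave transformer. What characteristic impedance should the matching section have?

Z_qwt = √(Z_0·R_L) = √(300 × 326) = √97800

Z_qwt ≈ 313 Ω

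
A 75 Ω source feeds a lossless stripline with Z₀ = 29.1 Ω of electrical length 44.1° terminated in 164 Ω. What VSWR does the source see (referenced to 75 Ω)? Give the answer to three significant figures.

VSWR ≈ 8.31

tan(βl) = 0.969
Z_in = Z_0·(Z_L + jZ_0·tanβl)/(Z_0 + jZ_L·tanβl) = 10.3 − j28.1 Ω
Γ_s = (Z_in − Z_s)/(Z_in + Z_s) = (-64.7 − j28.1)/(85.3 − j28.1), |Γ_s| = 0.785
VSWR = (1 + |Γ_s|)/(1 − |Γ_s|)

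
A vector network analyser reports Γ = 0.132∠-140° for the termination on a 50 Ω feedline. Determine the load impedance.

Z_L = Z_0·(1 + Γ)/(1 − Γ) = 50·(0.899 − j0.0848)/(1.1 + j0.0848)

Z_L ≈ 40.3 − j6.96 Ω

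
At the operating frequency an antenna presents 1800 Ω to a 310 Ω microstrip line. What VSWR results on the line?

VSWR ≈ 5.81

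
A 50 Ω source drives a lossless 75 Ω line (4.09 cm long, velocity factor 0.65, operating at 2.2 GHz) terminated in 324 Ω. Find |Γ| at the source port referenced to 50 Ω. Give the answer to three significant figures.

|Γ| ≈ 0.725

λ = v/f = 0.65·c / 2.2 GHz = 0.0886 m
βl = 2π·l/λ = 2π × 0.461 = 166°
tan(βl) = -0.247
Z_in = Z_0·(Z_L + jZ_0·tanβl)/(Z_0 + jZ_L·tanβl) = 161 + j153 Ω
Γ_s = (Z_in − Z_s)/(Z_in + Z_s) = (111 + j153)/(211 + j153), |Γ_s| = 0.725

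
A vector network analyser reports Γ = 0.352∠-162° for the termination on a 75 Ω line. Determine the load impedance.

Z_L ≈ 36.6 − j9.1 Ω

Z_L = Z_0·(1 + Γ)/(1 − Γ) = 75·(0.665 − j0.109)/(1.33 + j0.109)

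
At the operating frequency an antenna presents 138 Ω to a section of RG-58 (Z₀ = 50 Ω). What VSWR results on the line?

VSWR ≈ 2.76

Γ = (138 − 50)/(138 + 50) = 0.468
VSWR = (1 + 0.468)/(1 − 0.468)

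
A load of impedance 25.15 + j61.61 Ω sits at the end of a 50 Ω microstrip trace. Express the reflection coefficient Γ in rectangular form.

Γ ≈ 0.204 + j0.652

Γ = (Z_L − Z_0)/(Z_L + Z_0) = (-24.85 + j61.61)/(75.15 + j61.61)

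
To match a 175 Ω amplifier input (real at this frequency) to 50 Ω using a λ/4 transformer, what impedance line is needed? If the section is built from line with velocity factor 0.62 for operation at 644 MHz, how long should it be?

Z_qwt = √(Z_0·R_L) = √(50 × 175) = √8750
λ = 0.62·c/f = 0.289 m, so l = λ/4 = 0.0722 m

Z_qwt ≈ 93.5 Ω; length ≈ 7.22 cm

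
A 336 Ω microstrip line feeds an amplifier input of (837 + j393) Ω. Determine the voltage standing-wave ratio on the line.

Γ = (Z_L − Z_0)/(Z_L + Z_0) = (501 + j393)/(1173 + j393)
|Γ| = 637/1240 = 0.515
VSWR = (1 + |Γ|)/(1 − |Γ|) = 1.51/0.485

VSWR ≈ 3.12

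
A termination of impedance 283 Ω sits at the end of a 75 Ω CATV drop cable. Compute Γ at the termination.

Γ = (Z_L − Z_0)/(Z_L + Z_0) = (283 − 75)/(283 + 75) = 208/358

Γ = 0.581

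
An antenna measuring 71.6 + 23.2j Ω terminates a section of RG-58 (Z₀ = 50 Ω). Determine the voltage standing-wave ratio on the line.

VSWR ≈ 1.69

Γ = (Z_L − Z_0)/(Z_L + Z_0) = (21.6 + j23.2)/(121.6 + j23.2)
|Γ| = 31.7/124 = 0.256
VSWR = (1 + |Γ|)/(1 − |Γ|) = 1.26/0.744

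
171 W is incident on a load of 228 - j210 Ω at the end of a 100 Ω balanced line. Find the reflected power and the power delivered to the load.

|Γ| = |(128 − j210)/(328 − j210)| = 0.631
|Γ|² = 0.399
P_refl = |Γ|²·P_inc = 68.2 W, P_del = (1 − |Γ|²)·P_inc = 103 W

P_reflected ≈ 68.2 W; P_delivered ≈ 103 W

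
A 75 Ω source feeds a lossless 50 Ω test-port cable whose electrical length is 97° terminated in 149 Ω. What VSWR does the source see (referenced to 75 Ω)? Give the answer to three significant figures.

VSWR ≈ 4.44

tan(βl) = -8.14
Z_in = Z_0·(Z_L + jZ_0·tanβl)/(Z_0 + jZ_L·tanβl) = 17 + j5.44 Ω
Γ_s = (Z_in − Z_s)/(Z_in + Z_s) = (-58 + j5.44)/(92 + j5.44), |Γ_s| = 0.632
VSWR = (1 + |Γ_s|)/(1 − |Γ_s|)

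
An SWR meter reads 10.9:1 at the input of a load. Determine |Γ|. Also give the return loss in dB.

|Γ| = (S − 1)/(S + 1) = (10.9 − 1)/(10.9 + 1) = 9.9/11.9
RL = −20·log₁₀|Γ| = −20·log₁₀(0.832)

|Γ| ≈ 0.832; return loss ≈ 1.6 dB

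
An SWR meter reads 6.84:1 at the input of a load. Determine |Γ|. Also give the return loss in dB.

|Γ| ≈ 0.745; return loss ≈ 2.56 dB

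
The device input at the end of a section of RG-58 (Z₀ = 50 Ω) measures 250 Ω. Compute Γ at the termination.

Γ = (Z_L − Z_0)/(Z_L + Z_0) = (250 − 50)/(250 + 50) = 200/300

Γ = 0.667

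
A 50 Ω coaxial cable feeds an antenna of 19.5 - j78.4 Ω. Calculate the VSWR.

VSWR ≈ 9.15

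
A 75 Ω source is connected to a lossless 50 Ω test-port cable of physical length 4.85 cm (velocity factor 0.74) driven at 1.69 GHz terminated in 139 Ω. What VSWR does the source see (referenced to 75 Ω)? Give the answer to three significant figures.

VSWR ≈ 3.16

λ = v/f = 0.74·c / 1.69 GHz = 0.131 m
βl = 2π·l/λ = 2π × 0.369 = 133°
tan(βl) = -1.08
Z_in = Z_0·(Z_L + jZ_0·tanβl)/(Z_0 + jZ_L·tanβl) = 30.2 + j36.4 Ω
Γ_s = (Z_in − Z_s)/(Z_in + Z_s) = (-44.8 + j36.4)/(105 + j36.4), |Γ_s| = 0.519
VSWR = (1 + |Γ_s|)/(1 − |Γ_s|)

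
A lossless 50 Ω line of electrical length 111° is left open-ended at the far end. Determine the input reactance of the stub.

X_in ≈ 19.2 Ω (inductive)

tan(βl) = -2.61
For an open-ended stub, Z_in = −jZ_0·cot(βl) = −jZ_0/tan(βl)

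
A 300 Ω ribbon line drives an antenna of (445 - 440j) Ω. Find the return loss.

Γ = (145 − j440)/(745 − j440), |Γ| = 0.535
RL = −20·log₁₀|Γ| = −20·log₁₀(0.535)

RL ≈ 5.43 dB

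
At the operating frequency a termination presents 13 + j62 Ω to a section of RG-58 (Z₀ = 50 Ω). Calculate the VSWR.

Γ = (Z_L − Z_0)/(Z_L + Z_0) = (-37 + j62)/(63 + j62)
|Γ| = 72.2/88.4 = 0.817
VSWR = (1 + |Γ|)/(1 − |Γ|) = 1.82/0.183

VSWR ≈ 9.92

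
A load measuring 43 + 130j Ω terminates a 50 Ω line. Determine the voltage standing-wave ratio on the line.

VSWR ≈ 9.78

Γ = (Z_L − Z_0)/(Z_L + Z_0) = (-7 + j130)/(93 + j130)
|Γ| = 130/160 = 0.814
VSWR = (1 + |Γ|)/(1 − |Γ|) = 1.81/0.186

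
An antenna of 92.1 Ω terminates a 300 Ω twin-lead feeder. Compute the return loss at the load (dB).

RL ≈ 5.51 dB

Γ = (92.1 − 300)/(92.1 + 300) = -0.53
RL = −20·log₁₀|Γ| = −20·log₁₀(0.53)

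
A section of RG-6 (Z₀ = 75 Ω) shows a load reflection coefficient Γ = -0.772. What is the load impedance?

Z_L = Z_0·(1 + Γ)/(1 − Γ) = 75·(0.228)/(1.77)

Z_L ≈ 9.65 Ω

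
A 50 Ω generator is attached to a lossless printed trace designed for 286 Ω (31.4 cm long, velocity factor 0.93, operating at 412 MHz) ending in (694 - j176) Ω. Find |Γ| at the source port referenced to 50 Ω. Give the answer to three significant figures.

λ = v/f = 0.93·c / 412 MHz = 0.677 m
βl = 2π·l/λ = 2π × 0.464 = 167°
tan(βl) = -0.232
Z_in = Z_0·(Z_L + jZ_0·tanβl)/(Z_0 + jZ_L·tanβl) = 695 + j174 Ω
Γ_s = (Z_in − Z_s)/(Z_in + Z_s) = (645 + j174)/(745 + j174), |Γ_s| = 0.873

|Γ| ≈ 0.873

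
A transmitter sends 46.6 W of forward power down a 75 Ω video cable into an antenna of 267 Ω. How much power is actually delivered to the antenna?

Γ = (267 − 75)/(267 + 75) = 0.561
|Γ|² = 0.315
P_refl = |Γ|²·P_inc = 14.7 W, P_del = (1 − |Γ|²)·P_inc = 31.9 W

P_delivered ≈ 31.9 W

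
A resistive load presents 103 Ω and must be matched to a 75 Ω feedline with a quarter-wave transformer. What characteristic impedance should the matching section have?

Z_qwt ≈ 87.9 Ω

Z_qwt = √(Z_0·R_L) = √(75 × 103) = √7725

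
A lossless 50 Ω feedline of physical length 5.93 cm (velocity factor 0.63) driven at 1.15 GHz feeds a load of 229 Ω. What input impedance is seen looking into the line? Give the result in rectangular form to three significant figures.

λ = v/f = 0.63·c / 1.15 GHz = 0.164 m
βl = 2π·l/λ = 2π × 0.361 = 130°
tan(βl) = tan(130°) = -1.2
Z_in = Z_0·(Z_L + jZ_0·tanβl)/(Z_0 + jZ_L·tanβl)
     = 50·(229 − j59.8)/(50 − j274)

Z_in ≈ 17.9 + j38.5 Ω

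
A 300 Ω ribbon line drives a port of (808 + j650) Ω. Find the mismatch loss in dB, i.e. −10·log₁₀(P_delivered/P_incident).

mismatch loss ≈ 2.31 dB

Γ = (508 + j650)/(1108 + j650), |Γ| = 0.642
|Γ|² = 0.412, so P_del/P_inc = 1 − |Γ|² = 0.588
ML = −10·log₁₀(1 − |Γ|²)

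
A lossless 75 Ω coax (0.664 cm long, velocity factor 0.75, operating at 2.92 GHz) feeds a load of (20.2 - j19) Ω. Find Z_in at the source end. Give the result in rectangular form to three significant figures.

Z_in ≈ 20.3 + j19.8 Ω

λ = v/f = 0.75·c / 2.92 GHz = 0.0771 m
βl = 2π·l/λ = 2π × 0.0862 = 31°
tan(βl) = tan(31°) = 0.601
Z_in = Z_0·(Z_L + jZ_0·tanβl)/(Z_0 + jZ_L·tanβl)
     = 75·(20.2 + j26.1)/(86.4 + j12.1)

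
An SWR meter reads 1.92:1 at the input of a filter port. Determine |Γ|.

|Γ| ≈ 0.315

|Γ| = (S − 1)/(S + 1) = (1.92 − 1)/(1.92 + 1) = 0.92/2.92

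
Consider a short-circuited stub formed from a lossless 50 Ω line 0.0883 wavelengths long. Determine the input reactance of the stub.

X_in ≈ 31 Ω (inductive)

βl = 2π × 0.0883 = 31.8°
tan(βl) = 0.62
For a short-circuited stub, Z_in = jZ_0·tan(βl)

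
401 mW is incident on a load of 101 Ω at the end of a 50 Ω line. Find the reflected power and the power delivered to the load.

Γ = (101 − 50)/(101 + 50) = 0.338
|Γ|² = 0.114
P_refl = |Γ|²·P_inc = 45.7 mW, P_del = (1 − |Γ|²)·P_inc = 355 mW

P_reflected ≈ 45.7 mW; P_delivered ≈ 355 mW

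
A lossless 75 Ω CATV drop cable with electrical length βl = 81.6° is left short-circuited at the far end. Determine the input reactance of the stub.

tan(βl) = 6.77
For a short-circuited stub, Z_in = jZ_0·tan(βl)

X_in ≈ 508 Ω (inductive)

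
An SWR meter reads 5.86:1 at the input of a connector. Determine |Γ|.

|Γ| ≈ 0.708

|Γ| = (S − 1)/(S + 1) = (5.86 − 1)/(5.86 + 1) = 4.86/6.86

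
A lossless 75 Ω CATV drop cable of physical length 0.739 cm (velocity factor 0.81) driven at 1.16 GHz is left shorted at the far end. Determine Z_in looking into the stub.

λ = v/f = 0.81·c / 1.16 GHz = 0.209 m
βl = 2π·l/λ = 2π × 0.0353 = 12.7°
tan(βl) = 0.225
For a shorted stub, Z_in = jZ_0·tan(βl)

Z_in ≈ +j16.9 Ω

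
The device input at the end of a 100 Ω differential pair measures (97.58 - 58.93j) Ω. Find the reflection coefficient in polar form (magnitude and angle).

Γ = (Z_L − Z_0)/(Z_L + Z_0) = (-2.42 − j58.93)/(197.6 − j58.93)
|Γ| = 59/206 = 0.286

Γ ≈ 0.286 ∠ -75.7°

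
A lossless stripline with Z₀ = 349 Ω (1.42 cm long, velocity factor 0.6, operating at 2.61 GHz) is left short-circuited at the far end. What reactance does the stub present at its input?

λ = v/f = 0.6·c / 2.61 GHz = 0.069 m
βl = 2π·l/λ = 2π × 0.206 = 74.1°
tan(βl) = 3.52
For a short-circuited stub, Z_in = jZ_0·tan(βl)

X_in ≈ 1230 Ω (inductive)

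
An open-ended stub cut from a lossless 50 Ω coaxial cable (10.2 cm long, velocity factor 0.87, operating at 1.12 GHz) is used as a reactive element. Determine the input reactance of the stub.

λ = v/f = 0.87·c / 1.12 GHz = 0.233 m
βl = 2π·l/λ = 2π × 0.438 = 158°
tan(βl) = -0.413
For an open-ended stub, Z_in = −jZ_0·cot(βl) = −jZ_0/tan(βl)

X_in ≈ 121 Ω (inductive)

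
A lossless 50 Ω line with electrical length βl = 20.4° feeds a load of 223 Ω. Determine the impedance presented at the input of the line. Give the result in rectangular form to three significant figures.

Z_in ≈ 67.7 − j93.6 Ω

tan(βl) = tan(20.4°) = 0.372
Z_in = Z_0·(Z_L + jZ_0·tanβl)/(Z_0 + jZ_L·tanβl)
     = 50·(223 + j18.6)/(50 + j82.9)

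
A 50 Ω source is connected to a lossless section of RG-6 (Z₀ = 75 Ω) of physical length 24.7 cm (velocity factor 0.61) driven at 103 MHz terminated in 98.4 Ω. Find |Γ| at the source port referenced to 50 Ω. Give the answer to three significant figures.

|Γ| ≈ 0.222

λ = v/f = 0.61·c / 103 MHz = 1.78 m
βl = 2π·l/λ = 2π × 0.139 = 50°
tan(βl) = 1.19
Z_in = Z_0·(Z_L + jZ_0·tanβl)/(Z_0 + jZ_L·tanβl) = 69.1 − j18.7 Ω
Γ_s = (Z_in − Z_s)/(Z_in + Z_s) = (19.1 − j18.7)/(119 − j18.7), |Γ_s| = 0.222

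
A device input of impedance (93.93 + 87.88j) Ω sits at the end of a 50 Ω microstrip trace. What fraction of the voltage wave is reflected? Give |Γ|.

|Γ| ≈ 0.583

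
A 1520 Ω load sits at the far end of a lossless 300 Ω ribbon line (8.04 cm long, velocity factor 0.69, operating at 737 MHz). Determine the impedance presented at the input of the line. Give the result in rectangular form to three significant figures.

λ = v/f = 0.69·c / 737 MHz = 0.281 m
βl = 2π·l/λ = 2π × 0.286 = 103°
tan(βl) = tan(103°) = -4.31
Z_in = Z_0·(Z_L + jZ_0·tanβl)/(Z_0 + jZ_L·tanβl)
     = 300·(1520 − j1290)/(300 − j6560)

Z_in ≈ 62.3 + j66.7 Ω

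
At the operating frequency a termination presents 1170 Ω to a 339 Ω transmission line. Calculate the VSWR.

For a purely resistive load, VSWR = R_L/Z_0 or Z_0/R_L (whichever > 1) = 1170/339

VSWR ≈ 3.45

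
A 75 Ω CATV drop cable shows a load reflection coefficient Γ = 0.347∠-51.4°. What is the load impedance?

Z_L = Z_0·(1 + Γ)/(1 − Γ) = 75·(1.22 − j0.271)/(0.784 + j0.271)

Z_L ≈ 96 − j59.2 Ω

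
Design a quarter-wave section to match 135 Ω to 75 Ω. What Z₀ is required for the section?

Z_qwt ≈ 101 Ω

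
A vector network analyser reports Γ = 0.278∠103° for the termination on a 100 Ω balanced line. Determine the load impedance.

Z_L ≈ 76.7 + j45.1 Ω

Z_L = Z_0·(1 + Γ)/(1 − Γ) = 100·(0.937 + j0.271)/(1.06 − j0.271)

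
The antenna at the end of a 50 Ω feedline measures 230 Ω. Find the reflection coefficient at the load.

Γ = (Z_L − Z_0)/(Z_L + Z_0) = (230 − 50)/(230 + 50) = 180/280

Γ = 0.643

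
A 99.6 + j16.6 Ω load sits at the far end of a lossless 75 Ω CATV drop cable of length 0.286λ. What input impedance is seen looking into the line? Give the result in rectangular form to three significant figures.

Z_in ≈ 53.3 − j0.862 Ω

βl = 2π × 0.286 = 103°
tan(βl) = tan(103°) = -4.35
Z_in = Z_0·(Z_L + jZ_0·tanβl)/(Z_0 + jZ_L·tanβl)
     = 75·(99.6 − j309)/(147 − j433)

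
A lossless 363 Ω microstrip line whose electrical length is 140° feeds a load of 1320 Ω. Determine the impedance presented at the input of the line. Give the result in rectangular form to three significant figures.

Z_in ≈ 218 + j361 Ω

tan(βl) = tan(140°) = -0.839
Z_in = Z_0·(Z_L + jZ_0·tanβl)/(Z_0 + jZ_L·tanβl)
     = 363·(1320 − j305)/(363 − j1110)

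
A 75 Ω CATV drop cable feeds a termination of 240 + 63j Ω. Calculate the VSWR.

Γ = (Z_L − Z_0)/(Z_L + Z_0) = (165 + j63)/(315 + j63)
|Γ| = 177/321 = 0.55
VSWR = (1 + |Γ|)/(1 − |Γ|) = 1.55/0.45

VSWR ≈ 3.44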